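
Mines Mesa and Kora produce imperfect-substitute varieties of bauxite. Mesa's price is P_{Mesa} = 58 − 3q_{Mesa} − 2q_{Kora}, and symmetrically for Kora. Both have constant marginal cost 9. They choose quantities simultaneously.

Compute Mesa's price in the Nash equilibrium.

Mine Mesa's profit: π = q_{Mesa}(58 − 3q_{Mesa} − 2q_{Kora}) − 9q_{Mesa}.
∂π/∂q_{Mesa} = 49 − 6q_{Mesa} − 2q_{Kora} = 0 ⇒ q_{Mesa} = 49/6 − (1/3)q_{Kora}.
By symmetry q_{Kora} = q_{Mesa}; substituting into the reaction function, (4/3)q_{Mesa} = 49/6 and q_{Mesa} = 6.125.
P_{Mesa} = 58 − 3·6.125 − 2·6.125 = 27.375.

27.375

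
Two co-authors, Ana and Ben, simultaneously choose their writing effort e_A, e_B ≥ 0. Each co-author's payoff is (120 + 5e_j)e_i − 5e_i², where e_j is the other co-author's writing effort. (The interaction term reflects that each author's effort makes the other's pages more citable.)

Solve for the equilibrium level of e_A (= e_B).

24

Ana's payoff is (120 + 5e_B)e_A − 5e_A².
∂π/∂e_A = 120 + 5e_B − 10e_A = 0, so e_A = 12 + 0.5e_B.
By symmetry e_B = e_A; substituting into the reaction function, 0.5e_A = 12 and e_A = 24.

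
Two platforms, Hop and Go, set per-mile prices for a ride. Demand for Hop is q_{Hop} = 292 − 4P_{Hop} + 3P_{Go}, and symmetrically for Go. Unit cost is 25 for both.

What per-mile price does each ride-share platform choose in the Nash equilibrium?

Hop's profit: π = (P_{Hop} − 25)(292 − 4P_{Hop} + 3P_{Go}).
∂π/∂P_{Hop} = 392 − 8P_{Hop} + 3P_{Go} = 0 ⇒ P_{Hop} = 49 + 0.375P_{Go}.
By symmetry P_{Go} = P_{Hop}; substituting into the reaction function, 0.625P_{Hop} = 49 and P_{Hop} = 78.4.

78.4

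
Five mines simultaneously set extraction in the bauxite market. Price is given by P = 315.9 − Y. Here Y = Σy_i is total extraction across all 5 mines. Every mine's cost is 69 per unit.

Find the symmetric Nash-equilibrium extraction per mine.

A representative mine's profit is π_i = y_i(315.9 − Y) − 69y_i, with Y = y_i + Σ_{j≠i} y_j.
First-order condition: 246.9 − 2y_i − Σ_{j≠i} y_j = 0.
Imposing symmetry (y_j = y for all j) turns Σ_{j≠i} y_j into 4y, so 246.9 = 6y and y = 41.15.

41.15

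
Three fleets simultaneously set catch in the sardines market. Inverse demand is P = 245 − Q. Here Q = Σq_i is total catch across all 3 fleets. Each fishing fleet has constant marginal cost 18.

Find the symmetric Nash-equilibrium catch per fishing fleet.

56.75

A representative fishing fleet's profit is π_i = q_i(245 − Q) − 18q_i, with Q = q_i + Σ_{j≠i} q_j.
First-order condition: 227 − 2q_i − Σ_{j≠i} q_j = 0.
Imposing symmetry (q_j = q for all j) turns Σ_{j≠i} q_j into 2q, so 227 = 4q and q = 56.75.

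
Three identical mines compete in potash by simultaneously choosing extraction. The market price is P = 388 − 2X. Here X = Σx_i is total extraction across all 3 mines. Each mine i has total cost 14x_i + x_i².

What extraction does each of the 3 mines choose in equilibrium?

37.4

A representative mine's profit is π_i = x_i(388 − 2X) − 14x_i − x_i², with X = x_i + Σ_{j≠i} x_j.
First-order condition: 374 − 6x_i − 2Σ_{j≠i} x_j = 0.
In a symmetric equilibrium every mine chooses the same x, so Σ_{j≠i} x_j = 2x. The condition becomes 374 − 10x = 0, giving x = 374/10 = 37.4.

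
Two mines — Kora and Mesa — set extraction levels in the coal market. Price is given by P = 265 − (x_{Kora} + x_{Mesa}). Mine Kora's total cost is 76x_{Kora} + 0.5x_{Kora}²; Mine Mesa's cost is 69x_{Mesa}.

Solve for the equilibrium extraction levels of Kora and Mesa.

36.4, 79.8

Mine Kora's profit: π = x_{Kora}(265 − (x_{Kora} + x_{Mesa})) − 76x_{Kora} − 0.5x_{Kora}².
∂π/∂x_{Kora} = 189 − 3x_{Kora} − x_{Mesa} = 0, so x_{Kora} = 63 − (1/3)x_{Mesa}.
For Mesa: ∂π/∂x_{Mesa} = 196 − 2x_{Mesa} − x_{Kora} = 0 ⇒ x_{Mesa} = 98 − 0.5x_{Kora}.
Substituting the second reaction function into the first: x_{Kora} = 63 − (1/3)(98 − 0.5x_{Kora}), which gives (5/6)x_{Kora} = 91/3 ⇒ x_{Kora} = 36.4.
Then x_{Mesa} = 98 − 0.5·36.4 = 79.8.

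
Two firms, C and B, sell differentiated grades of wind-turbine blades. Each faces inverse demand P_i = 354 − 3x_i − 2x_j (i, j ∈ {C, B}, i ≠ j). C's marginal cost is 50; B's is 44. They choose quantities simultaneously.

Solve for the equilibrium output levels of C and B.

37.625, 39.125

Firm C's profit: π = x_C(354 − 3x_C − 2x_B) − 50x_C.
∂π/∂x_C = 304 − 6x_C − 2x_B = 0 ⇒ x_C = 152/3 − (1/3)x_B.
Similarly x_B = 155/3 − (1/3)x_C.
Plugging x_B into C's best response: x_C = 152/3 − (1/3)(155/3 − (1/3)x_C) ⇒ (8/9)x_C = 301/9, so x_C = 37.625.
Then x_B = 155/3 − (1/3)·37.625 = 39.125.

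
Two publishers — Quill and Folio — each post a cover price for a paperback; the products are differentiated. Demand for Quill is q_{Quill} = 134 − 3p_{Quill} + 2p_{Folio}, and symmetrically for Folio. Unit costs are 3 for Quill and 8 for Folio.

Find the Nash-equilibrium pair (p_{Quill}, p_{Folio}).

Quill's profit: π = (p_{Quill} − 3)(134 − 3p_{Quill} + 2p_{Folio}).
∂π/∂p_{Quill} = 143 − 6p_{Quill} + 2p_{Folio} = 0 ⇒ p_{Quill} = 143/6 + (1/3)p_{Folio}.
Similarly p_{Folio} = 79/3 + (1/3)p_{Quill}.
Plugging p_{Folio} into Quill's best response: p_{Quill} = 143/6 + (1/3)(79/3 + (1/3)p_{Quill}) ⇒ (8/9)p_{Quill} = 587/18, so p_{Quill} = 36.6875.
Then p_{Folio} = 79/3 + (1/3)·36.6875 = 38.5625.

36.6875, 38.5625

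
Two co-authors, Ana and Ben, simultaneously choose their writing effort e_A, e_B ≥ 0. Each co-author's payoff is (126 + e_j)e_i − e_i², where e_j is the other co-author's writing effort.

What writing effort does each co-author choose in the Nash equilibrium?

Ana's payoff is (126 + e_B)e_A − e_A².
∂π/∂e_A = 126 + e_B − 2e_A = 0, so e_A = 63 + 0.5e_B.
Setting e_A = e_B in the reaction function: e_A = 63 + 0.5e_A, so e_A = 63 / 0.5 = 126.

126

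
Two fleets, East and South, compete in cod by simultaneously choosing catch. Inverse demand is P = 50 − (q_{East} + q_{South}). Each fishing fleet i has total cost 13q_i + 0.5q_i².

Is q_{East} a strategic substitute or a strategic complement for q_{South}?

Fishing fleet East's profit: π = q_{East}(50 − (q_{East} + q_{South})) − 13q_{East} − 0.5q_{East}².
∂π/∂q_{East} = 37 − 3q_{East} − q_{South} = 0, so q_{East} = 37/3 − (1/3)q_{South}.
The best-response slope dq_{East}/dq_{South} = −1/3 < 0: the reaction function is downward-sloping, so the choices are strategic substitutes.

strategic substitutes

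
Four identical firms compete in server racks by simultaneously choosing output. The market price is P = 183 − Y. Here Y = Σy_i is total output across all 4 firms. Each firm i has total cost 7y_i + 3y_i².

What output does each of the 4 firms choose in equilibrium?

A representative firm's profit is π_i = y_i(183 − Y) − 7y_i − 3y_i², with Y = y_i + Σ_{j≠i} y_j.
First-order condition: 176 − 8y_i − Σ_{j≠i} y_j = 0.
In a symmetric equilibrium every firm chooses the same y, so Σ_{j≠i} y_j = 3y. The condition becomes 176 − 11y = 0, giving y = 176/11 = 16.

16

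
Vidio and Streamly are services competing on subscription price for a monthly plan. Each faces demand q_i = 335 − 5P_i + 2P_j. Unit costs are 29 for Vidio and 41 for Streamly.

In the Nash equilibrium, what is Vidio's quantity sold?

161.25

Vidio's profit: π = (P_{Vidio} − 29)(335 − 5P_{Vidio} + 2P_{Streamly}).
∂π/∂P_{Vidio} = 480 − 10P_{Vidio} + 2P_{Streamly} = 0 ⇒ P_{Vidio} = 48 + 0.2P_{Streamly}.
Similarly P_{Streamly} = 54 + 0.2P_{Vidio}.
Solving the two reaction functions simultaneously: (1 − (0.2)(0.2))P_{Vidio} = 48 + 0.2·54, so 0.96P_{Vidio} = 58.8 and P_{Vidio} = 61.25.
Then P_{Streamly} = 54 + 0.2·61.25 = 66.25.
q_{Vidio} = 335 − 5·61.25 + 2·66.25 = 161.25.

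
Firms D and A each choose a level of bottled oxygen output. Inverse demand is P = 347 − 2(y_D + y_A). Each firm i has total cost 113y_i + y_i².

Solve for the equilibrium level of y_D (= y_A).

29.25

Firm D's profit: π = y_D(347 − 2(y_D + y_A)) − 113y_D − y_D².
∂π/∂y_D = 234 − 6y_D − 2y_A = 0, so y_D = 39 − (1/3)y_A.
The game is symmetric, so in equilibrium y_A = y_D: the reaction function gives (4/3)y_D = 39, hence y_D = 29.25.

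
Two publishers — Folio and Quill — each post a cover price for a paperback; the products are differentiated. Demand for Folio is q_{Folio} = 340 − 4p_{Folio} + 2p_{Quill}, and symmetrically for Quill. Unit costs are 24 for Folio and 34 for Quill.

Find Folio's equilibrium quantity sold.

200

Folio's profit: π = (p_{Folio} − 24)(340 − 4p_{Folio} + 2p_{Quill}).
∂π/∂p_{Folio} = 436 − 8p_{Folio} + 2p_{Quill} = 0 ⇒ p_{Folio} = 54.5 + 0.25p_{Quill}.
Similarly p_{Quill} = 59.5 + 0.25p_{Folio}.
Substituting the second reaction function into the first: p_{Folio} = 54.5 + 0.25(59.5 + 0.25p_{Folio}), which gives 0.9375p_{Folio} = 69.375 ⇒ p_{Folio} = 74.
Then p_{Quill} = 59.5 + 0.25·74 = 78.
q_{Folio} = 340 − 4·74 + 2·78 = 200.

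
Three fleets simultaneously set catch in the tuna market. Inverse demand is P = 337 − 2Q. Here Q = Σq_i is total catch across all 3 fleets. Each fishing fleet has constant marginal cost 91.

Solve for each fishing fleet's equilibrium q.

30.75

A representative fishing fleet's profit is π_i = q_i(337 − 2Q) − 91q_i, with Q = q_i + Σ_{j≠i} q_j.
First-order condition: 246 − 4q_i − 2Σ_{j≠i} q_j = 0.
With identical fishing fleets, set every q_j = q: then 246 − 4q − 4q = 0, i.e. q = 246/8 = 30.75.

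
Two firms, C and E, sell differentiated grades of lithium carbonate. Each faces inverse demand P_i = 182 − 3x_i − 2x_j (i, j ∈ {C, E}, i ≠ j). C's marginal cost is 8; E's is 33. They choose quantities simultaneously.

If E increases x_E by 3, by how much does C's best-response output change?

-1

Firm C's profit: π = x_C(182 − 3x_C − 2x_E) − 8x_C.
∂π/∂x_C = 174 − 6x_C − 2x_E = 0 ⇒ x_C = 29 − (1/3)x_E.
The reaction-function slope is −1/3, so a 3-unit rise in x_E moves x_C by −1/3 × 3 = −1. C's best response falls — the actions are strategic substitutes.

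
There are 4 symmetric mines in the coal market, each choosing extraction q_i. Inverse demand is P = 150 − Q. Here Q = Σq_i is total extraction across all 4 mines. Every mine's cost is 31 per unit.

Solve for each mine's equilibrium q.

A representative mine's profit is π_i = q_i(150 − Q) − 31q_i, with Q = q_i + Σ_{j≠i} q_j.
First-order condition: 119 − 2q_i − Σ_{j≠i} q_j = 0.
Imposing symmetry (q_j = q for all j) turns Σ_{j≠i} q_j into 3q, so 119 = 5q and q = 23.8.

23.8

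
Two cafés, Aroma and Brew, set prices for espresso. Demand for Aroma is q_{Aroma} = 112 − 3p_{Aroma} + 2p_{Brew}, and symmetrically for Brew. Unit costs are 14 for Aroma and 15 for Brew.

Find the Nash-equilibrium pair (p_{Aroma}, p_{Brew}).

Aroma's profit: π = (p_{Aroma} − 14)(112 − 3p_{Aroma} + 2p_{Brew}).
∂π/∂p_{Aroma} = 154 − 6p_{Aroma} + 2p_{Brew} = 0 ⇒ p_{Aroma} = 77/3 + (1/3)p_{Brew}.
Similarly p_{Brew} = 157/6 + (1/3)p_{Aroma}.
Plugging p_{Brew} into Aroma's best response: p_{Aroma} = 77/3 + (1/3)(157/6 + (1/3)p_{Aroma}) ⇒ (8/9)p_{Aroma} = 619/18, so p_{Aroma} = 38.6875.
Then p_{Brew} = 157/6 + (1/3)·38.6875 = 39.0625.

38.6875, 39.0625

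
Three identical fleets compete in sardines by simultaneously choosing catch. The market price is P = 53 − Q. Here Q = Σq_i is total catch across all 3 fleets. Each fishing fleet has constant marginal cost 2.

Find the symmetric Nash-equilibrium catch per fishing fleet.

12.75

A representative fishing fleet's profit is π_i = q_i(53 − Q) − 2q_i, with Q = q_i + Σ_{j≠i} q_j.
First-order condition: 51 − 2q_i − Σ_{j≠i} q_j = 0.
In a symmetric equilibrium every fishing fleet chooses the same q, so Σ_{j≠i} q_j = 2q. The condition becomes 51 − 4q = 0, giving q = 51/4 = 12.75.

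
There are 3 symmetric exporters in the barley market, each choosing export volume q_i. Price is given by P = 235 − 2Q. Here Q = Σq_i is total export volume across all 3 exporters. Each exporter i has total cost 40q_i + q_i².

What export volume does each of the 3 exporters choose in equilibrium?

19.5

A representative exporter's profit is π_i = q_i(235 − 2Q) − 40q_i − q_i², with Q = q_i + Σ_{j≠i} q_j.
First-order condition: 195 − 6q_i − 2Σ_{j≠i} q_j = 0.
Imposing symmetry (q_j = q for all j) turns Σ_{j≠i} q_j into 2q, so 195 = 10q and q = 19.5.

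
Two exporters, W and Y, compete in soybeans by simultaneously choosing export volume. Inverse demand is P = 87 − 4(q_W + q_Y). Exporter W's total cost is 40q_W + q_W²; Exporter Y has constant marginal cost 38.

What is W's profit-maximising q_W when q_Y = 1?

4.3

Exporter W's profit: π = q_W(87 − 4(q_W + q_Y)) − 40q_W − q_W².
∂π/∂q_W = 47 − 10q_W − 4q_Y = 0, so q_W = 4.7 − 0.4q_Y.
At q_Y = 1: q_W = 4.7 − 0.4·1 = 4.3.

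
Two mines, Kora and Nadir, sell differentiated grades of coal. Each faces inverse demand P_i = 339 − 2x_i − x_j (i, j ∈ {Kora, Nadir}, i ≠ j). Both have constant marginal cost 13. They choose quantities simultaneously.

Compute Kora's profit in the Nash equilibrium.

Mine Kora's profit: π = x_{Kora}(339 − 2x_{Kora} − x_{Nadir}) − 13x_{Kora}.
∂π/∂x_{Kora} = 326 − 4x_{Kora} − x_{Nadir} = 0 ⇒ x_{Kora} = 81.5 − 0.25x_{Nadir}.
The game is symmetric, so in equilibrium x_{Nadir} = x_{Kora}: the reaction function gives 1.25x_{Kora} = 81.5, hence x_{Kora} = 65.2.
P_{Kora} = 339 − 2·65.2 − 65.2 = 143.4.
Profit = (143.4 − 13)·65.2 = 8502.08.

8502.08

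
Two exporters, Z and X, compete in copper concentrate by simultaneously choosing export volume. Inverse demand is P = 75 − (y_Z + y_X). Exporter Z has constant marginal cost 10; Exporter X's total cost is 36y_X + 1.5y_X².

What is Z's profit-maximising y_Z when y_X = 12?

26.5

Exporter Z's profit: π = y_Z(75 − (y_Z + y_X)) − 10y_Z.
∂π/∂y_Z = 65 − 2y_Z − y_X = 0, so y_Z = 32.5 − 0.5y_X.
At y_X = 12: y_Z = 32.5 − 0.5·12 = 26.5.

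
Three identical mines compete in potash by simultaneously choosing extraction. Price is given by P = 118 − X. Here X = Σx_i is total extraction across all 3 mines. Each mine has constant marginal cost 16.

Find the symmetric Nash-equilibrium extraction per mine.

25.5

A representative mine's profit is π_i = x_i(118 − X) − 16x_i, with X = x_i + Σ_{j≠i} x_j.
First-order condition: 102 − 2x_i − Σ_{j≠i} x_j = 0.
In a symmetric equilibrium every mine chooses the same x, so Σ_{j≠i} x_j = 2x. The condition becomes 102 − 4x = 0, giving x = 102/4 = 25.5.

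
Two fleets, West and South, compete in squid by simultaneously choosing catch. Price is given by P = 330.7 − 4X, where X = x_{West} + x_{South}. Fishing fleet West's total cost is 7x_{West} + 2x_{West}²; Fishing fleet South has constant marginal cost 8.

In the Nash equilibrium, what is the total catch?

Fishing fleet West's profit: π = x_{West}(330.7 − 4(x_{West} + x_{South})) − 7x_{West} − 2x_{West}².
∂π/∂x_{West} = 323.7 − 12x_{West} − 4x_{South} = 0, so x_{West} = 26.975 − (1/3)x_{South}.
For South: ∂π/∂x_{South} = 322.7 − 8x_{South} − 4x_{West} = 0 ⇒ x_{South} = 40.3375 − 0.5x_{West}.
Substituting the second reaction function into the first: x_{West} = 26.975 − (1/3)(40.3375 − 0.5x_{West}), which gives (5/6)x_{West} = 3247/240 ⇒ x_{West} = 16.235.
Then x_{South} = 40.3375 − 0.5·16.235 = 32.22.
Total catch: 16.235 + 32.22 = 48.455.

48.455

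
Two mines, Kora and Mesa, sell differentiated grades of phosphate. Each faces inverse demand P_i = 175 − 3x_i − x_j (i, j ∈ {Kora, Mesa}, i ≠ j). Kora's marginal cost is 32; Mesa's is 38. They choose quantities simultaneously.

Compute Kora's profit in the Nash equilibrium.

1273.08

Mine Kora's profit: π = x_{Kora}(175 − 3x_{Kora} − x_{Mesa}) − 32x_{Kora}.
∂π/∂x_{Kora} = 143 − 6x_{Kora} − x_{Mesa} = 0 ⇒ x_{Kora} = 143/6 − (1/6)x_{Mesa}.
Similarly x_{Mesa} = 137/6 − (1/6)x_{Kora}.
Plugging x_{Mesa} into Kora's best response: x_{Kora} = 143/6 − (1/6)(137/6 − (1/6)x_{Kora}) ⇒ (35/36)x_{Kora} = 721/36, so x_{Kora} = 20.6.
Then x_{Mesa} = 137/6 − (1/6)·20.6 = 19.4.
P_{Kora} = 175 − 3·20.6 − 19.4 = 93.8.
Profit = (93.8 − 32)·20.6 = 1273.08.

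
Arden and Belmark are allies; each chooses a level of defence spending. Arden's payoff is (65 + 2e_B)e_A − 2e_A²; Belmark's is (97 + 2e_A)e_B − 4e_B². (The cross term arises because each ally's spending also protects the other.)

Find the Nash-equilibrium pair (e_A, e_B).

Expanding Arden's payoff: 65e_A + 2e_Be_A − 2e_A².
∂π/∂e_A = 65 + 2e_B − 4e_A = 0, so e_A = 16.25 + 0.5e_B.
Likewise for Belmark: e_B = 12.125 + 0.25e_A.
Solving the two reaction functions simultaneously: (1 − (0.5)(0.25))e_A = 16.25 + 0.5·12.125, so 0.875e_A = 22.3125 and e_A = 25.5.
Then e_B = 12.125 + 0.25·25.5 = 18.5.

25.5, 18.5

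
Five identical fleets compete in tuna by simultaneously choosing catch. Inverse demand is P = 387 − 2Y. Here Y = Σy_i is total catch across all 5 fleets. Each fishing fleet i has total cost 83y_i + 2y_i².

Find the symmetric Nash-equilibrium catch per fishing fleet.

A representative fishing fleet's profit is π_i = y_i(387 − 2Y) − 83y_i − 2y_i², with Y = y_i + Σ_{j≠i} y_j.
First-order condition: 304 − 8y_i − 2Σ_{j≠i} y_j = 0.
Imposing symmetry (y_j = y for all j) turns Σ_{j≠i} y_j into 4y, so 304 = 16y and y = 19.

19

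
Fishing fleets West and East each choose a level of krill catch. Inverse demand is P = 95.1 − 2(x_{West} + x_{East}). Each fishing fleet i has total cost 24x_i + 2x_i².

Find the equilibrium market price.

Fishing fleet West's profit: π = x_{West}(95.1 − 2(x_{West} + x_{East})) − 24x_{West} − 2x_{West}².
∂π/∂x_{West} = 71.1 − 8x_{West} − 2x_{East} = 0, so x_{West} = 8.8875 − 0.25x_{East}.
By symmetry x_{East} = x_{West}; substituting into the reaction function, 1.25x_{West} = 8.8875 and x_{West} = 7.11.
Equilibrium price: P = 95.1 − 2·14.22 = 66.66.

66.66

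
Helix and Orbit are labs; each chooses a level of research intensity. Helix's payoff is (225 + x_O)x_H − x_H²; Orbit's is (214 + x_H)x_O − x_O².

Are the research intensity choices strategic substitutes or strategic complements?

strategic complements

Expanding Helix's payoff: 225x_H + x_Ox_H − x_H².
∂π/∂x_H = 225 + x_O − 2x_H = 0, so x_H = 112.5 + 0.5x_O.
The best-response slope dx_H/dx_O = 0.5 > 0: the reaction function is upward-sloping, so the choices are strategic complements.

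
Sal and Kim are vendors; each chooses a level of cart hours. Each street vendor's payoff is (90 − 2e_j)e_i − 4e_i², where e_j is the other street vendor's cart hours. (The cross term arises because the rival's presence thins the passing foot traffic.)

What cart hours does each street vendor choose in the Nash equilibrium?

9

Sal's payoff is (90 − 2e_K)e_S − 4e_S².
∂π/∂e_S = 90 − 2e_K − 8e_S = 0, so e_S = 11.25 − 0.25e_K.
By symmetry e_K = e_S; substituting into the reaction function, 1.25e_S = 11.25 and e_S = 9.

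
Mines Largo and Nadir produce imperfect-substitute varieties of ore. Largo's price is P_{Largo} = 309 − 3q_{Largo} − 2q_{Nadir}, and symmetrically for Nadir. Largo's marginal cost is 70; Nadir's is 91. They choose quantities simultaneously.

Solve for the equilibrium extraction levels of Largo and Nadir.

31.1875, 25.9375

Mine Largo's profit: π = q_{Largo}(309 − 3q_{Largo} − 2q_{Nadir}) − 70q_{Largo}.
∂π/∂q_{Largo} = 239 − 6q_{Largo} − 2q_{Nadir} = 0 ⇒ q_{Largo} = 239/6 − (1/3)q_{Nadir}.
Similarly q_{Nadir} = 109/3 − (1/3)q_{Largo}.
Solving the two reaction functions simultaneously: (1 − (−1/3)(−1/3))q_{Largo} = 239/6 − (1/3)·(109/3), so (8/9)q_{Largo} = 499/18 and q_{Largo} = 31.1875.
Then q_{Nadir} = 109/3 − (1/3)·31.1875 = 25.9375.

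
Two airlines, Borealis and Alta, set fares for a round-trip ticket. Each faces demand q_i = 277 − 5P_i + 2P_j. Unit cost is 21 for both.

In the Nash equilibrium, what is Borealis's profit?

Borealis's profit: π = (P_{Borealis} − 21)(277 − 5P_{Borealis} + 2P_{Alta}).
∂π/∂P_{Borealis} = 382 − 10P_{Borealis} + 2P_{Alta} = 0 ⇒ P_{Borealis} = 38.2 + 0.2P_{Alta}.
Setting P_{Borealis} = P_{Alta} in the reaction function: P_{Borealis} = 38.2 + 0.2P_{Borealis}, so P_{Borealis} = 38.2 / 0.8 = 47.75.
q_{Borealis} = 277 − 5·47.75 + 2·47.75 = 133.75.
Profit = (47.75 − 21)·133.75 = 3577.8125.

3577.8125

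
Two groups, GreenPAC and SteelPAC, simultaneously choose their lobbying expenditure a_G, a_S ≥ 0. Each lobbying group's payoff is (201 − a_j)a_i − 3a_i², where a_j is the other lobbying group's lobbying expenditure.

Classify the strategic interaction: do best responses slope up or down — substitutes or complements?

GreenPAC's payoff is (201 − a_S)a_G − 3a_G².
∂π/∂a_G = 201 − a_S − 6a_G = 0, so a_G = 33.5 − (1/6)a_S.
The best-response slope da_G/da_S = −1/6 < 0: the reaction function is downward-sloping, so the choices are strategic substitutes.

strategic substitutes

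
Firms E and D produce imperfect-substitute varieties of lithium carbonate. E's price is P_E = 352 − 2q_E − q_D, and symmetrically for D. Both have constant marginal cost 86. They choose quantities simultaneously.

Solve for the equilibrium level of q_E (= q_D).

53.2

Firm E's profit: π = q_E(352 − 2q_E − q_D) − 86q_E.
∂π/∂q_E = 266 − 4q_E − q_D = 0 ⇒ q_E = 66.5 − 0.25q_D.
The game is symmetric, so in equilibrium q_D = q_E: the reaction function gives 1.25q_E = 66.5, hence q_E = 53.2.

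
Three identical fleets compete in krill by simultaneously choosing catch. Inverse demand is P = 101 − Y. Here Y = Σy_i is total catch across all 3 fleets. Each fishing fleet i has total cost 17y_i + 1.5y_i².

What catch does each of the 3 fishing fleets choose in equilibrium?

12

A representative fishing fleet's profit is π_i = y_i(101 − Y) − 17y_i − 1.5y_i², with Y = y_i + Σ_{j≠i} y_j.
First-order condition: 84 − 5y_i − Σ_{j≠i} y_j = 0.
Imposing symmetry (y_j = y for all j) turns Σ_{j≠i} y_j into 2y, so 84 = 7y and y = 12.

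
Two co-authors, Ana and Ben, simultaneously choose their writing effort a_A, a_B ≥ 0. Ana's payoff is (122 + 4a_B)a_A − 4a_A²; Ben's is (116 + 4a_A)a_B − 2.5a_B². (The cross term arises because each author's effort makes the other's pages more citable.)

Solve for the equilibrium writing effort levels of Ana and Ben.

44.75, 59

Expanding Ana's payoff: 122a_A + 4a_Ba_A − 4a_A².
∂π/∂a_A = 122 + 4a_B − 8a_A = 0, so a_A = 15.25 + 0.5a_B.
Likewise for Ben: a_B = 23.2 + 0.8a_A.
Solving the two reaction functions simultaneously: (1 − (0.5)(0.8))a_A = 15.25 + 0.5·23.2, so 0.6a_A = 26.85 and a_A = 44.75.
Then a_B = 23.2 + 0.8·44.75 = 59.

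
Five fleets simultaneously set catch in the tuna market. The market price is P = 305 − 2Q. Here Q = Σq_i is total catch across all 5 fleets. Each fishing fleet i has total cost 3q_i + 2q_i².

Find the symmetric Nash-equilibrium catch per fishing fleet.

A representative fishing fleet's profit is π_i = q_i(305 − 2Q) − 3q_i − 2q_i², with Q = q_i + Σ_{j≠i} q_j.
First-order condition: 302 − 8q_i − 2Σ_{j≠i} q_j = 0.
In a symmetric equilibrium every fishing fleet chooses the same q, so Σ_{j≠i} q_j = 4q. The condition becomes 302 − 16q = 0, giving q = 302/16 = 18.875.

18.875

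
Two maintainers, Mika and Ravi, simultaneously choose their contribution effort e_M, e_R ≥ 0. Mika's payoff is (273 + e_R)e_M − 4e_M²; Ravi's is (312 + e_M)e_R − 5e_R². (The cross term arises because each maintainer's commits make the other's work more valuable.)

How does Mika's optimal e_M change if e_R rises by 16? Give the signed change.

Expanding Mika's payoff: 273e_M + e_Re_M − 4e_M².
∂π/∂e_M = 273 + e_R − 8e_M = 0, so e_M = 34.125 + 0.125e_R.
The reaction-function slope is 0.125, so a 16-unit rise in e_R moves e_M by 0.125 × 16 = 2. Mika's best response rises — the actions are strategic complements.

2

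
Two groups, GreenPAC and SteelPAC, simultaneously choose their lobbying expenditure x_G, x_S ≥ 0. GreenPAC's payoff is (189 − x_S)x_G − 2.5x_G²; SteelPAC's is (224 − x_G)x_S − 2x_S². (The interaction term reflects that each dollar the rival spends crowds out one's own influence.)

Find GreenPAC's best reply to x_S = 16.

Expanding GreenPAC's payoff: 189x_G − x_Sx_G − 2.5x_G².
∂π/∂x_G = 189 − x_S − 5x_G = 0, so x_G = 37.8 − 0.2x_S.
At x_S = 16: x_G = 37.8 − 0.2·16 = 34.6.

34.6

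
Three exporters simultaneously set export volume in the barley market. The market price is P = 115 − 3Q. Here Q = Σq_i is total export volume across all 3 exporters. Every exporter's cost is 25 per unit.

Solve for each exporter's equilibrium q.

A representative exporter's profit is π_i = q_i(115 − 3Q) − 25q_i, with Q = q_i + Σ_{j≠i} q_j.
First-order condition: 90 − 6q_i − 3Σ_{j≠i} q_j = 0.
In a symmetric equilibrium every exporter chooses the same q, so Σ_{j≠i} q_j = 2q. The condition becomes 90 − 12q = 0, giving q = 90/12 = 7.5.

7.5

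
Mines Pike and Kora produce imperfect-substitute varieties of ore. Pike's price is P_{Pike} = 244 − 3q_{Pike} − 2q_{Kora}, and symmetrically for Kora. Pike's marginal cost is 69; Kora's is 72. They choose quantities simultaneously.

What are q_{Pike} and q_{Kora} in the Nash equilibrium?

22.0625, 21.3125

Mine Pike's profit: π = q_{Pike}(244 − 3q_{Pike} − 2q_{Kora}) − 69q_{Pike}.
∂π/∂q_{Pike} = 175 − 6q_{Pike} − 2q_{Kora} = 0 ⇒ q_{Pike} = 175/6 − (1/3)q_{Kora}.
Similarly q_{Kora} = 86/3 − (1/3)q_{Pike}.
Solving the two reaction functions simultaneously: (1 − (−1/3)(−1/3))q_{Pike} = 175/6 − (1/3)·(86/3), so (8/9)q_{Pike} = 353/18 and q_{Pike} = 22.0625.
Then q_{Kora} = 86/3 − (1/3)·22.0625 = 21.3125.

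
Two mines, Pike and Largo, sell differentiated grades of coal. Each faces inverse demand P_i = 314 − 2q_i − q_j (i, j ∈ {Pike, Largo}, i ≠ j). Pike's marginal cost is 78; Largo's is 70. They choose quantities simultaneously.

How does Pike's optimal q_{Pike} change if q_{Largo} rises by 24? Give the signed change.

-6

Mine Pike's profit: π = q_{Pike}(314 − 2q_{Pike} − q_{Largo}) − 78q_{Pike}.
∂π/∂q_{Pike} = 236 − 4q_{Pike} − q_{Largo} = 0 ⇒ q_{Pike} = 59 − 0.25q_{Largo}.
The reaction-function slope is −0.25, so a 24-unit rise in q_{Largo} moves q_{Pike} by −0.25 × 24 = −6. Pike's best response falls — the actions are strategic substitutes.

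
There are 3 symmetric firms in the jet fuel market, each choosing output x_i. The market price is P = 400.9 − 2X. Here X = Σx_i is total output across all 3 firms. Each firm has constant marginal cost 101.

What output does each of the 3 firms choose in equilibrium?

A representative firm's profit is π_i = x_i(400.9 − 2X) − 101x_i, with X = x_i + Σ_{j≠i} x_j.
First-order condition: 299.9 − 4x_i − 2Σ_{j≠i} x_j = 0.
Imposing symmetry (x_j = x for all j) turns Σ_{j≠i} x_j into 2x, so 299.9 = 8x and x = 37.4875.

37.4875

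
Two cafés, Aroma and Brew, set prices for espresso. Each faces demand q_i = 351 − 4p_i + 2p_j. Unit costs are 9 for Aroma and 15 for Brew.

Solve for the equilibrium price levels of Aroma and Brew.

Aroma's profit: π = (p_{Aroma} − 9)(351 − 4p_{Aroma} + 2p_{Brew}).
∂π/∂p_{Aroma} = 387 − 8p_{Aroma} + 2p_{Brew} = 0 ⇒ p_{Aroma} = 48.375 + 0.25p_{Brew}.
Similarly p_{Brew} = 51.375 + 0.25p_{Aroma}.
Plugging p_{Brew} into Aroma's best response: p_{Aroma} = 48.375 + 0.25(51.375 + 0.25p_{Aroma}) ⇒ 0.9375p_{Aroma} = 1959/32, so p_{Aroma} = 65.3.
Then p_{Brew} = 51.375 + 0.25·65.3 = 67.7.

65.3, 67.7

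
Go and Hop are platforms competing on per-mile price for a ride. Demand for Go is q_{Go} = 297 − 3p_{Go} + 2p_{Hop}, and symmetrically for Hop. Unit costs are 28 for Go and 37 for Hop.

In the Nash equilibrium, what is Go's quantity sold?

206.8125

Go's profit: π = (p_{Go} − 28)(297 − 3p_{Go} + 2p_{Hop}).
∂π/∂p_{Go} = 381 − 6p_{Go} + 2p_{Hop} = 0 ⇒ p_{Go} = 63.5 + (1/3)p_{Hop}.
Similarly p_{Hop} = 68 + (1/3)p_{Go}.
Plugging p_{Hop} into Go's best response: p_{Go} = 63.5 + (1/3)(68 + (1/3)p_{Go}) ⇒ (8/9)p_{Go} = 517/6, so p_{Go} = 96.9375.
Then p_{Hop} = 68 + (1/3)·96.9375 = 100.3125.
q_{Go} = 297 − 3·96.9375 + 2·100.3125 = 206.8125.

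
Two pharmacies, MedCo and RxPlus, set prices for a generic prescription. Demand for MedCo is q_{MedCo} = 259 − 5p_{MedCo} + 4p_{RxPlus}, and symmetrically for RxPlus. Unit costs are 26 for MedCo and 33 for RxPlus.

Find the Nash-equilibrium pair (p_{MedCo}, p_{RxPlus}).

MedCo's profit: π = (p_{MedCo} − 26)(259 − 5p_{MedCo} + 4p_{RxPlus}).
∂π/∂p_{MedCo} = 389 − 10p_{MedCo} + 4p_{RxPlus} = 0 ⇒ p_{MedCo} = 38.9 + 0.4p_{RxPlus}.
Similarly p_{RxPlus} = 42.4 + 0.4p_{MedCo}.
Substituting the second reaction function into the first: p_{MedCo} = 38.9 + 0.4(42.4 + 0.4p_{MedCo}), which gives 0.84p_{MedCo} = 55.86 ⇒ p_{MedCo} = 66.5.
Then p_{RxPlus} = 42.4 + 0.4·66.5 = 69.

66.5, 69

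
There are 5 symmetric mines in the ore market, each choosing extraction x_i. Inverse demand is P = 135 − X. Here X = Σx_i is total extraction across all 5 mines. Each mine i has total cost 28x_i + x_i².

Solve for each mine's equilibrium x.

A representative mine's profit is π_i = x_i(135 − X) − 28x_i − x_i², with X = x_i + Σ_{j≠i} x_j.
First-order condition: 107 − 4x_i − Σ_{j≠i} x_j = 0.
In a symmetric equilibrium every mine chooses the same x, so Σ_{j≠i} x_j = 4x. The condition becomes 107 − 8x = 0, giving x = 107/8 = 13.375.

13.375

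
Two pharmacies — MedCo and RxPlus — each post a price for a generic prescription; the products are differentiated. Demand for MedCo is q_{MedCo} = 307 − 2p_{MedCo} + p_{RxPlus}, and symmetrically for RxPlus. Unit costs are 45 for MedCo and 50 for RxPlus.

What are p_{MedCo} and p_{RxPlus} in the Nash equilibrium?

MedCo's profit: π = (p_{MedCo} − 45)(307 − 2p_{MedCo} + p_{RxPlus}).
∂π/∂p_{MedCo} = 397 − 4p_{MedCo} + p_{RxPlus} = 0 ⇒ p_{MedCo} = 99.25 + 0.25p_{RxPlus}.
Similarly p_{RxPlus} = 101.75 + 0.25p_{MedCo}.
Solving the two reaction functions simultaneously: (1 − (0.25)(0.25))p_{MedCo} = 99.25 + 0.25·101.75, so 0.9375p_{MedCo} = 124.6875 and p_{MedCo} = 133.
Then p_{RxPlus} = 101.75 + 0.25·133 = 135.

133, 135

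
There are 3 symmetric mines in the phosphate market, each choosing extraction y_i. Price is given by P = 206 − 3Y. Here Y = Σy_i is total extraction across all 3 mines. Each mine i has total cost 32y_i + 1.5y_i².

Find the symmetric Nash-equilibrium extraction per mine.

A representative mine's profit is π_i = y_i(206 − 3Y) − 32y_i − 1.5y_i², with Y = y_i + Σ_{j≠i} y_j.
First-order condition: 174 − 9y_i − 3Σ_{j≠i} y_j = 0.
In a symmetric equilibrium every mine chooses the same y, so Σ_{j≠i} y_j = 2y. The condition becomes 174 − 15y = 0, giving y = 174/15 = 11.6.

11.6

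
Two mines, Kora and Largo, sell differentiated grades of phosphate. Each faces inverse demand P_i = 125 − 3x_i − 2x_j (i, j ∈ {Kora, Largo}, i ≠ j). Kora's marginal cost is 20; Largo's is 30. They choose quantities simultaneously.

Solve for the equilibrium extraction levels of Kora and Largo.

13.75, 11.25

Mine Kora's profit: π = x_{Kora}(125 − 3x_{Kora} − 2x_{Largo}) − 20x_{Kora}.
∂π/∂x_{Kora} = 105 − 6x_{Kora} − 2x_{Largo} = 0 ⇒ x_{Kora} = 17.5 − (1/3)x_{Largo}.
Similarly x_{Largo} = 95/6 − (1/3)x_{Kora}.
Solving the two reaction functions simultaneously: (1 − (−1/3)(−1/3))x_{Kora} = 17.5 − (1/3)·(95/6), so (8/9)x_{Kora} = 110/9 and x_{Kora} = 13.75.
Then x_{Largo} = 95/6 − (1/3)·13.75 = 11.25.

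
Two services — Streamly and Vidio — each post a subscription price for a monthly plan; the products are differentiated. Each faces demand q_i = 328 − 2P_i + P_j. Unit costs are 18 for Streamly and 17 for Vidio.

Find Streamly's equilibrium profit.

21300.48

Streamly's profit: π = (P_{Streamly} − 18)(328 − 2P_{Streamly} + P_{Vidio}).
∂π/∂P_{Streamly} = 364 − 4P_{Streamly} + P_{Vidio} = 0 ⇒ P_{Streamly} = 91 + 0.25P_{Vidio}.
Similarly P_{Vidio} = 90.5 + 0.25P_{Streamly}.
Plugging P_{Vidio} into Streamly's best response: P_{Streamly} = 91 + 0.25(90.5 + 0.25P_{Streamly}) ⇒ 0.9375P_{Streamly} = 113.625, so P_{Streamly} = 121.2.
Then P_{Vidio} = 90.5 + 0.25·121.2 = 120.8.
q_{Streamly} = 328 − 2·121.2 + 120.8 = 206.4.
Profit = (121.2 − 18)·206.4 = 21300.48.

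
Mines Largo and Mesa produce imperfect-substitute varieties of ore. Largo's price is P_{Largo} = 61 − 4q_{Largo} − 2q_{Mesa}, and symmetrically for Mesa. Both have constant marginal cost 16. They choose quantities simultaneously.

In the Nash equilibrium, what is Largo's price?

34

Mine Largo's profit: π = q_{Largo}(61 − 4q_{Largo} − 2q_{Mesa}) − 16q_{Largo}.
∂π/∂q_{Largo} = 45 − 8q_{Largo} − 2q_{Mesa} = 0 ⇒ q_{Largo} = 5.625 − 0.25q_{Mesa}.
By symmetry q_{Mesa} = q_{Largo}; substituting into the reaction function, 1.25q_{Largo} = 5.625 and q_{Largo} = 4.5.
P_{Largo} = 61 − 4·4.5 − 2·4.5 = 34.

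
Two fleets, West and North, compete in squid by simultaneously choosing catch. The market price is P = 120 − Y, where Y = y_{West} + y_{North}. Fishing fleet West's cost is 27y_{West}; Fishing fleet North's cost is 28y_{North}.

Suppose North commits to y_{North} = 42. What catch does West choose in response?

25.5

Fishing fleet West's profit: π = y_{West}(120 − (y_{West} + y_{North})) − 27y_{West}.
∂π/∂y_{West} = 93 − 2y_{West} − y_{North} = 0, so y_{West} = 46.5 − 0.5y_{North}.
At y_{North} = 42: y_{West} = 46.5 − 0.5·42 = 25.5.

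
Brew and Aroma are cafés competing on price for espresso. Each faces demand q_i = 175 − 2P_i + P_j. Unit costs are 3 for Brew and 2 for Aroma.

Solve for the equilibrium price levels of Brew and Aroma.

Brew's profit: π = (P_{Brew} − 3)(175 − 2P_{Brew} + P_{Aroma}).
∂π/∂P_{Brew} = 181 − 4P_{Brew} + P_{Aroma} = 0 ⇒ P_{Brew} = 45.25 + 0.25P_{Aroma}.
Similarly P_{Aroma} = 44.75 + 0.25P_{Brew}.
Plugging P_{Aroma} into Brew's best response: P_{Brew} = 45.25 + 0.25(44.75 + 0.25P_{Brew}) ⇒ 0.9375P_{Brew} = 56.4375, so P_{Brew} = 60.2.
Then P_{Aroma} = 44.75 + 0.25·60.2 = 59.8.

60.2, 59.8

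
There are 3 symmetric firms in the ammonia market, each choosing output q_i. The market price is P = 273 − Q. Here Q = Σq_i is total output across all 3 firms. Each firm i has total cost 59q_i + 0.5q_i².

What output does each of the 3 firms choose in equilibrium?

42.8

A representative firm's profit is π_i = q_i(273 − Q) − 59q_i − 0.5q_i², with Q = q_i + Σ_{j≠i} q_j.
First-order condition: 214 − 3q_i − Σ_{j≠i} q_j = 0.
With identical firms, set every q_j = q: then 214 − 3q − 2q = 0, i.e. q = 214/5 = 42.8.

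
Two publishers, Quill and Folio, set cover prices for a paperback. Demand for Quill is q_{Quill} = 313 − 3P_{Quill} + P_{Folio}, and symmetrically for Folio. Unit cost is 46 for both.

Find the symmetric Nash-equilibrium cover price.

90.2

Quill's profit: π = (P_{Quill} − 46)(313 − 3P_{Quill} + P_{Folio}).
∂π/∂P_{Quill} = 451 − 6P_{Quill} + P_{Folio} = 0 ⇒ P_{Quill} = 451/6 + (1/6)P_{Folio}.
Setting P_{Quill} = P_{Folio} in the reaction function: P_{Quill} = 451/6 + (1/6)P_{Quill}, so P_{Quill} = (451/6) / (5/6) = 90.2.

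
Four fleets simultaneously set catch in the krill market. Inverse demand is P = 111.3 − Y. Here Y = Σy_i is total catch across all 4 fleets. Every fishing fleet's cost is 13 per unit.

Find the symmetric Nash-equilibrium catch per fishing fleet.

A representative fishing fleet's profit is π_i = y_i(111.3 − Y) − 13y_i, with Y = y_i + Σ_{j≠i} y_j.
First-order condition: 98.3 − 2y_i − Σ_{j≠i} y_j = 0.
With identical fishing fleets, set every y_j = y: then 98.3 − 2y − 3y = 0, i.e. y = 98.3/5 = 19.66.

19.66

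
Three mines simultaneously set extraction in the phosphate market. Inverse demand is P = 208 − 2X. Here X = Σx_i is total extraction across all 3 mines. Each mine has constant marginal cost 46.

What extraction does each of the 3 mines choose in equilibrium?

A representative mine's profit is π_i = x_i(208 − 2X) − 46x_i, with X = x_i + Σ_{j≠i} x_j.
First-order condition: 162 − 4x_i − 2Σ_{j≠i} x_j = 0.
Imposing symmetry (x_j = x for all j) turns Σ_{j≠i} x_j into 2x, so 162 = 8x and x = 20.25.

20.25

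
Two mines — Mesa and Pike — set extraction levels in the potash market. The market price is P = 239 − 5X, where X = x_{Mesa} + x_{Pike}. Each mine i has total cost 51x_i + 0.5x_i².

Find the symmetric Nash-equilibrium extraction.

Mine Mesa's profit: π = x_{Mesa}(239 − 5(x_{Mesa} + x_{Pike})) − 51x_{Mesa} − 0.5x_{Mesa}².
∂π/∂x_{Mesa} = 188 − 11x_{Mesa} − 5x_{Pike} = 0, so x_{Mesa} = 188/11 − (5/11)x_{Pike}.
Setting x_{Mesa} = x_{Pike} in the reaction function: x_{Mesa} = 188/11 − (5/11)x_{Mesa}, so x_{Mesa} = (188/11) / (16/11) = 11.75.

11.75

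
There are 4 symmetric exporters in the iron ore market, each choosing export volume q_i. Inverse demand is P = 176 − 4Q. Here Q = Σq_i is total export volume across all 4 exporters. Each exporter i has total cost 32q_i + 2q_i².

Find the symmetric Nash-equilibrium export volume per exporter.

6

A representative exporter's profit is π_i = q_i(176 − 4Q) − 32q_i − 2q_i², with Q = q_i + Σ_{j≠i} q_j.
First-order condition: 144 − 12q_i − 4Σ_{j≠i} q_j = 0.
With identical exporters, set every q_j = q: then 144 − 12q − 12q = 0, i.e. q = 144/24 = 6.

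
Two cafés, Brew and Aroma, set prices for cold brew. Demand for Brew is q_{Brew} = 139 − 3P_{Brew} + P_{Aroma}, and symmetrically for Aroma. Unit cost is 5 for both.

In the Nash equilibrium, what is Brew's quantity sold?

Brew's profit: π = (P_{Brew} − 5)(139 − 3P_{Brew} + P_{Aroma}).
∂π/∂P_{Brew} = 154 − 6P_{Brew} + P_{Aroma} = 0 ⇒ P_{Brew} = 77/3 + (1/6)P_{Aroma}.
Setting P_{Brew} = P_{Aroma} in the reaction function: P_{Brew} = 77/3 + (1/6)P_{Brew}, so P_{Brew} = (77/3) / (5/6) = 30.8.
q_{Brew} = 139 − 3·30.8 + 30.8 = 77.4.

77.4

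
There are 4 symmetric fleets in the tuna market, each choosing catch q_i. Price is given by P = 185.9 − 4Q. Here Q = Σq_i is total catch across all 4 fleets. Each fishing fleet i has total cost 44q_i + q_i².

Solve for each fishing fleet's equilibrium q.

6.45

A representative fishing fleet's profit is π_i = q_i(185.9 − 4Q) − 44q_i − q_i², with Q = q_i + Σ_{j≠i} q_j.
First-order condition: 141.9 − 10q_i − 4Σ_{j≠i} q_j = 0.
Imposing symmetry (q_j = q for all j) turns Σ_{j≠i} q_j into 3q, so 141.9 = 22q and q = 6.45.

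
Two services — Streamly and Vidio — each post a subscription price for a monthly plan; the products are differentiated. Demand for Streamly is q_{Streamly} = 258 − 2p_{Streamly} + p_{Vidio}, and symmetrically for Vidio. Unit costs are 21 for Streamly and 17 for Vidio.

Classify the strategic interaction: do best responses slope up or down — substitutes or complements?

strategic complements

Streamly's profit: π = (p_{Streamly} − 21)(258 − 2p_{Streamly} + p_{Vidio}).
∂π/∂p_{Streamly} = 300 − 4p_{Streamly} + p_{Vidio} = 0 ⇒ p_{Streamly} = 75 + 0.25p_{Vidio}.
The best-response slope dp_{Streamly}/dp_{Vidio} = 0.25 > 0: the reaction function is upward-sloping, so the choices are strategic complements.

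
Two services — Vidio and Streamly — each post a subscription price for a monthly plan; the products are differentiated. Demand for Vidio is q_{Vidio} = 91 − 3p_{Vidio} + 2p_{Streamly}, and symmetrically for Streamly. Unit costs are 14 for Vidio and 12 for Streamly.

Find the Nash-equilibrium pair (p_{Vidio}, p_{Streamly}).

32.875, 32.125

Vidio's profit: π = (p_{Vidio} − 14)(91 − 3p_{Vidio} + 2p_{Streamly}).
∂π/∂p_{Vidio} = 133 − 6p_{Vidio} + 2p_{Streamly} = 0 ⇒ p_{Vidio} = 133/6 + (1/3)p_{Streamly}.
Similarly p_{Streamly} = 127/6 + (1/3)p_{Vidio}.
Substituting the second reaction function into the first: p_{Vidio} = 133/6 + (1/3)(127/6 + (1/3)p_{Vidio}), which gives (8/9)p_{Vidio} = 263/9 ⇒ p_{Vidio} = 32.875.
Then p_{Streamly} = 127/6 + (1/3)·32.875 = 32.125.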